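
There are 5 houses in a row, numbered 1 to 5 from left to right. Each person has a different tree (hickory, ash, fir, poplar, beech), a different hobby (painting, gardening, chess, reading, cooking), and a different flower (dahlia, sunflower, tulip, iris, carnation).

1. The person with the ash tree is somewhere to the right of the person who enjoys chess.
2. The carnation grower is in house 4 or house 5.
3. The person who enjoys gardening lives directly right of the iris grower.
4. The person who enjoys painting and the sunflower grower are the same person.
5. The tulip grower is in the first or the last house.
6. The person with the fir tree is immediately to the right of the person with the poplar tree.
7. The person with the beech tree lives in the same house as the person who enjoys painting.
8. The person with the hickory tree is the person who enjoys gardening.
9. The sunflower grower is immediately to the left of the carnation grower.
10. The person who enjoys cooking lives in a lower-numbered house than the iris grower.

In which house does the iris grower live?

House 1 tree: only poplar fits.
Clue 6: the person with the fir tree is in house 2.
The person with the beech tree is narrowed to house 3 or 4; consider each.
Placing it in house 3 leads to a contradiction, so it's in house 4.
The person who enjoys painting is in house 4 (clue 7).
Clue 4: the sunflower grower is in house 4.
Clue 9: the carnation grower is in house 5.
That leaves iris as the flower for house 2.
House 3's flower must be dahlia (nothing else left).
By clue 3, the person who enjoys gardening is in house 3.
By clue 8, the person with the hickory tree is in house 3.
From clue 10, the person who enjoys cooking must be in house 1.
House 5's tree must be ash (nothing else left).
That leaves reading as the hobby for house 5.
House 1's flower must be tulip (nothing else left).
That leaves chess as the hobby for house 2.
So: house 1 = poplar/cooking/tulip, house 2 = fir/chess/iris, house 3 = hickory/gardening/dahlia, house 4 = beech/painting/sunflower, house 5 = ash/reading/carnation.

2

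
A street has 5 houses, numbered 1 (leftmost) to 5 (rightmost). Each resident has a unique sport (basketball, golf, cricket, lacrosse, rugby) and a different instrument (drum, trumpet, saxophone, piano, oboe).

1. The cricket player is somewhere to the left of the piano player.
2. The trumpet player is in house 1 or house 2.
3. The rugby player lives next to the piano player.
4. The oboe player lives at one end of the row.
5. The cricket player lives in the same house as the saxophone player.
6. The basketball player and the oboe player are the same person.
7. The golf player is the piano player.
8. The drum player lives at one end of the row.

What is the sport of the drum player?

rugby

The basketball player is narrowed to house 1 or 5; consider each.
Placing it in house 5 leads to a contradiction, so it's in house 1.
Clue 6: the oboe player is in house 1.
House 2 instrument: only trumpet fits.
House 5's instrument must be drum (nothing else left).
Clue 5: the cricket player is in house 3.
Clue 5: the saxophone player is in house 3.
That leaves piano as the instrument for house 4.
Clue 3: the rugby player is in house 5.
So house 2 gets lacrosse for sport.
So house 4 gets golf for sport.
So: house 1 = basketball/oboe, house 2 = lacrosse/trumpet, house 3 = cricket/saxophone, house 4 = golf/piano, house 5 = rugby/drum.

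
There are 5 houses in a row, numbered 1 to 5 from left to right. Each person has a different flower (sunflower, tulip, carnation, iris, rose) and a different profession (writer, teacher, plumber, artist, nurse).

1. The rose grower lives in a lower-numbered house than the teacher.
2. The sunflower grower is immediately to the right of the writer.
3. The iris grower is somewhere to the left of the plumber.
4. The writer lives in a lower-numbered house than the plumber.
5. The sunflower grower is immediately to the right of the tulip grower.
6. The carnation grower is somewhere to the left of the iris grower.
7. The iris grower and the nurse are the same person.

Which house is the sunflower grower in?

5

House 5 flower: only sunflower fits.
By clue 2, the writer is in house 4.
Clue 4: the plumber is in house 5.
From clue 5, the tulip grower must be in house 4.
So house 1 gets artist for profession.
The only flower still possible for house 3 is iris.
Clue 7: the nurse is in house 3.
That leaves teacher as the profession for house 2.
Clue 1 places the rose grower in house 1.
House 2's flower must be carnation (nothing else left).
So: house 1 = rose/artist, house 2 = carnation/teacher, house 3 = iris/nurse, house 4 = tulip/writer, house 5 = sunflower/plumber.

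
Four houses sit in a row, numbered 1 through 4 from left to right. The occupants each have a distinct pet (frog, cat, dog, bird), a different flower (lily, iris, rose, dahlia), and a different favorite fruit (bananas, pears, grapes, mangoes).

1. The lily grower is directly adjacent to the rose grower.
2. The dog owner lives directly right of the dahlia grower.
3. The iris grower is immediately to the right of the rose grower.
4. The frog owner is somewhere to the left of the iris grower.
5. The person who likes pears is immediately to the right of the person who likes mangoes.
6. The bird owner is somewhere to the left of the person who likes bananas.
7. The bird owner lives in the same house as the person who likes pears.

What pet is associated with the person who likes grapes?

frog

The bird owner is narrowed to house 2 or 3; consider each.
Placing it in house 2 leads to a contradiction, so it's in house 3.
The person who likes bananas is in house 4 (clue 6).
The person who likes pears is in house 3 (clue 7).
Clue 5 places the person who likes mangoes in house 2.
The only favorite fruit still possible for house 1 is grapes.
The dog owner is narrowed to house 2 or 4; consider each.
Placing it in house 4 leads to a contradiction, so it's in house 2.
Clue 2 places the dahlia grower in house 1.
House 4 pet: only cat fits.
House 1's pet must be frog (nothing else left).
The iris grower is narrowed to house 3 or 4; consider each.
Placing it in house 3 leads to a contradiction, so it's in house 4.
By clue 3, the rose grower is in house 3.
The only flower still possible for house 2 is lily.
So: house 1 = frog/dahlia/grapes, house 2 = dog/lily/mangoes, house 3 = bird/rose/pears, house 4 = cat/iris/bananas.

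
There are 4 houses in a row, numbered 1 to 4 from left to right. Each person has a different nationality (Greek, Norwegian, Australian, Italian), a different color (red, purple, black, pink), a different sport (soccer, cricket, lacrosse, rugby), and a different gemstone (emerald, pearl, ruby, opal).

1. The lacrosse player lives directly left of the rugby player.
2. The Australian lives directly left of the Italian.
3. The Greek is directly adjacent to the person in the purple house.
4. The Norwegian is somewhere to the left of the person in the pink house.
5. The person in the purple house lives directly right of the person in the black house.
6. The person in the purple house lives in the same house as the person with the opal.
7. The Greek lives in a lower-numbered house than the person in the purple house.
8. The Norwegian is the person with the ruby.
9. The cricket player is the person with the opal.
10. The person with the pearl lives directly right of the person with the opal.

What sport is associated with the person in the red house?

lacrosse

That leaves Italian as the nationality for house 4.
By clue 2, the Australian is in house 3.
The Greek is narrowed to house 1 or 2; consider each.
Placing it in house 1 leads to a contradiction, so it's in house 2.
From clue 3, the person in the purple house must be in house 3.
Clue 5 places the person in the black house in house 2.
Clue 6 places the person with the opal in house 3.
From clue 9, the cricket player must be in house 3.
Clue 10 places the person with the pearl in house 4.
That leaves Norwegian as the nationality for house 1.
So house 1 gets red for color.
The only color still possible for house 4 is pink.
The lacrosse player is in house 1 (clue 1).
Clue 1 places the rugby player in house 2.
From clue 8, the person with the ruby must be in house 1.
That leaves soccer as the sport for house 4.
So house 2 gets emerald for gemstone.
So: house 1 = Norwegian/red/lacrosse/ruby, house 2 = Greek/black/rugby/emerald, house 3 = Australian/purple/cricket/opal, house 4 = Italian/pink/soccer/pearl.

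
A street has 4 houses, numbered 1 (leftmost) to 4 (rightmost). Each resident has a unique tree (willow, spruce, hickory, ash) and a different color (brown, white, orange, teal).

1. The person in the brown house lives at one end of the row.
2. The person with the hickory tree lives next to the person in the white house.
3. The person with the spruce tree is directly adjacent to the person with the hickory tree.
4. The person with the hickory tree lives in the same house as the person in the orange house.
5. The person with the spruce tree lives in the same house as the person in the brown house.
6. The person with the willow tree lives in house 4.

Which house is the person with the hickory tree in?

From clue 6, the person with the willow tree must be in house 4.
So house 1 gets spruce for tree.
Clue 3: the person with the hickory tree is in house 2.
Clue 4: the person in the orange house is in house 2.
Clue 5 places the person in the brown house in house 1.
The only tree still possible for house 3 is ash.
Clue 2 places the person in the white house in house 3.
So house 4 gets teal for color.
So: house 1 = spruce/brown, house 2 = hickory/orange, house 3 = ash/white, house 4 = willow/teal.

2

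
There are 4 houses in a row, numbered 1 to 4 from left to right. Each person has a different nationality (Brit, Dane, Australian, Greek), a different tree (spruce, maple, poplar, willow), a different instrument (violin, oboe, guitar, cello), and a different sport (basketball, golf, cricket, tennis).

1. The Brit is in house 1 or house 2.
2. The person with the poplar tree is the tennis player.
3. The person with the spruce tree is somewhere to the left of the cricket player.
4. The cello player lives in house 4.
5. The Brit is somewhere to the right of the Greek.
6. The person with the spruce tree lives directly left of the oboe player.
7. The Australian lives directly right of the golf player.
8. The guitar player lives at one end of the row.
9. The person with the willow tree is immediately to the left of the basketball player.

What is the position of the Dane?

From clue 4, the cello player must be in house 4.
The Brit is in house 2 (clue 5).
Clue 5 places the Greek in house 1.
House 1 instrument: only guitar fits.
The only sport still possible for house 1 is tennis.
The person with the poplar tree is in house 1 (clue 2).
House 4 tree: only maple fits.
By clue 6, the oboe player is in house 3.
House 2 tree: only spruce fits.
That leaves willow as the tree for house 3.
House 2 instrument: only violin fits.
The only sport still possible for house 2 is golf.
By clue 7, the Australian is in house 3.
The basketball player is in house 4 (clue 9).
So house 4 gets Dane for nationality.
The only sport still possible for house 3 is cricket.
So: house 1 = Greek/poplar/guitar/tennis, house 2 = Brit/spruce/violin/golf, house 3 = Australian/willow/oboe/cricket, house 4 = Dane/maple/cello/basketball.

4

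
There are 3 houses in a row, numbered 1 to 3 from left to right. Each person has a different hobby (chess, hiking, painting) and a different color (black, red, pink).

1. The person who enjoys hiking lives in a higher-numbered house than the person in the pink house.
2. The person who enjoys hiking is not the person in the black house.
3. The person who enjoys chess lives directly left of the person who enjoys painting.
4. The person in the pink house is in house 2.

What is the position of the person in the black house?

1

Clue 4: the person in the pink house is in house 2.
House 1 hobby: only chess fits.
From clue 1, the person who enjoys hiking must be in house 3.
Clue 2: the person in the black house is in house 1.
Clue 3: the person who enjoys painting is in house 2.
That leaves red as the color for house 3.
So: house 1 = chess/black, house 2 = painting/pink, house 3 = hiking/red.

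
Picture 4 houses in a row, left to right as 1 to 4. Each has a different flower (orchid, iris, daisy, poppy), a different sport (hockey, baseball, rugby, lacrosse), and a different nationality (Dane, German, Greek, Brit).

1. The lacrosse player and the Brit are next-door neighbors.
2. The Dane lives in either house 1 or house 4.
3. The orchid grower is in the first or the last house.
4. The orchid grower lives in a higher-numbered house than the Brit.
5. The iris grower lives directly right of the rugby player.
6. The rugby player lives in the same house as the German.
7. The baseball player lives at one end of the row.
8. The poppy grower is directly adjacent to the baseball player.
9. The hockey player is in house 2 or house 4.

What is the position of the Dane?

4

By clue 4, the orchid grower is in house 4.
House 1 flower: only daisy fits.
House 3 sport: only lacrosse fits.
Clue 1 places the Brit in house 2.
The only nationality still possible for house 3 is Greek.
House 4's nationality must be Dane (nothing else left).
The rugby player is in house 1 (clue 6).
The only sport still possible for house 2 is hockey.
House 4's sport must be baseball (nothing else left).
The only nationality still possible for house 1 is German.
From clue 5, the iris grower must be in house 2.
Clue 8: the poppy grower is in house 3.
So: house 1 = daisy/rugby/German, house 2 = iris/hockey/Brit, house 3 = poppy/lacrosse/Greek, house 4 = orchid/baseball/Dane.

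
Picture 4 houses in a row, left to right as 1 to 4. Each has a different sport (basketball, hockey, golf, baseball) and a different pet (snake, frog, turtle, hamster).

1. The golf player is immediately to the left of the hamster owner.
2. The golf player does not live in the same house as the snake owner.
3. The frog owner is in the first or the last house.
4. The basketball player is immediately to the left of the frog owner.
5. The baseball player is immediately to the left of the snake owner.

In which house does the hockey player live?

From clue 4, the basketball player must be in house 3.
By clue 4, the frog owner is in house 4.
House 4's sport must be hockey (nothing else left).
House 1's pet must be turtle (nothing else left).
The baseball player is narrowed to house 1 or 2; consider each.
Placing it in house 1 leads to a contradiction, so it's in house 2.
The snake owner is in house 3 (clue 5).
That leaves golf as the sport for house 1.
House 2's pet must be hamster (nothing else left).
So: house 1 = golf/turtle, house 2 = baseball/hamster, house 3 = basketball/snake, house 4 = hockey/frog.

4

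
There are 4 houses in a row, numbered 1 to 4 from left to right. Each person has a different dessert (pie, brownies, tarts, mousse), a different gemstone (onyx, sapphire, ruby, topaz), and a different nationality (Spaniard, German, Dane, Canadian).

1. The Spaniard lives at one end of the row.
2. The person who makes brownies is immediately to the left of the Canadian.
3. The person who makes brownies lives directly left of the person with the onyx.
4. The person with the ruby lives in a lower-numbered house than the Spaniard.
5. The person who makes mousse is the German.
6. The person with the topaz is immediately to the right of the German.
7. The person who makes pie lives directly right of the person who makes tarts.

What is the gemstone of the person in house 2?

topaz

The Spaniard is in house 4 (clue 4).
So house 4 gets pie for dessert.
The person who makes tarts is in house 3 (clue 7).
That leaves sapphire as the gemstone for house 4.
So house 1 gets ruby for gemstone.
The person who makes brownies is narrowed to house 1 or 2; consider each.
Placing it in house 1 leads to a contradiction, so it's in house 2.
Clue 2: the Canadian is in house 3.
From clue 3, the person with the onyx must be in house 3.
That leaves mousse as the dessert for house 1.
The only gemstone still possible for house 2 is topaz.
From clue 5, the German must be in house 1.
So house 2 gets Dane for nationality.
So: house 1 = mousse/ruby/German, house 2 = brownies/topaz/Dane, house 3 = tarts/onyx/Canadian, house 4 = pie/sapphire/Spaniard.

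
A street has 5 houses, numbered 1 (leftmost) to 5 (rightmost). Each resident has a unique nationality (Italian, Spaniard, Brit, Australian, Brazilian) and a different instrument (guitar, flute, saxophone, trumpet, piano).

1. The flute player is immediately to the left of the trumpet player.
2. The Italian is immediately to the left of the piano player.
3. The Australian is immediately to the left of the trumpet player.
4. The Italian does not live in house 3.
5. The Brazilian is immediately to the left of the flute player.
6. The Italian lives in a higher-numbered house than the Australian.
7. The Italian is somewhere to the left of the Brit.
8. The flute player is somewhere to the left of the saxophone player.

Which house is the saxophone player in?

House 1 instrument: only guitar fits.
Clue 6: the Italian is in house 4.
The Brit is in house 5 (clue 7).
House 2's instrument must be flute (nothing else left).
From clue 1, the trumpet player must be in house 3.
The piano player is in house 5 (clue 2).
By clue 3, the Australian is in house 2.
The Brazilian is in house 1 (clue 5).
That leaves Spaniard as the nationality for house 3.
The only instrument still possible for house 4 is saxophone.
So: house 1 = Brazilian/guitar, house 2 = Australian/flute, house 3 = Spaniard/trumpet, house 4 = Italian/saxophone, house 5 = Brit/piano.

4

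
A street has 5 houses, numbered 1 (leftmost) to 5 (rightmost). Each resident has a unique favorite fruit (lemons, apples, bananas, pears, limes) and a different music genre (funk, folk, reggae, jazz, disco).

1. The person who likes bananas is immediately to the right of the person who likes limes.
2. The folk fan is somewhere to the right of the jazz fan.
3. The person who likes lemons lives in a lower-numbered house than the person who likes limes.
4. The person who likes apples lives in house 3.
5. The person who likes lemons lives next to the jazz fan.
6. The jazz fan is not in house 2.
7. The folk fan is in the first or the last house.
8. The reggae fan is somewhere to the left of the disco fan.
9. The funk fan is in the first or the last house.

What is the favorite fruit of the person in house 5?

bananas

From clue 4, the person who likes apples must be in house 3.
The folk fan is in house 5 (clue 7).
From clue 1, the person who likes bananas must be in house 5.
From clue 1, the person who likes limes must be in house 4.
By clue 5, the person who likes lemons is in house 2.
So house 1 gets pears for favorite fruit.
House 1 music genre: only funk fits.
So house 3 gets jazz for music genre.
House 4 music genre: only disco fits.
That leaves reggae as the music genre for house 2.
So: house 1 = pears/funk, house 2 = lemons/reggae, house 3 = apples/jazz, house 4 = limes/disco, house 5 = bananas/folk.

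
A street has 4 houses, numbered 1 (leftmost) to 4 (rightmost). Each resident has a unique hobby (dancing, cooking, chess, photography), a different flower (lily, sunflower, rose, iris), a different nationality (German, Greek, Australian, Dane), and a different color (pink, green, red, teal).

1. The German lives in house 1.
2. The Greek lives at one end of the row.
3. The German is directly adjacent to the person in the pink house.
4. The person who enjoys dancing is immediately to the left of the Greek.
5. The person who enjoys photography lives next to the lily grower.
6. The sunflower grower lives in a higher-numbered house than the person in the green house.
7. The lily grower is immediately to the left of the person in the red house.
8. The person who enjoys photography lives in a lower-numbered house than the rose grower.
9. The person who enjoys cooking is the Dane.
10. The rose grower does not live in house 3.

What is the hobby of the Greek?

chess

Clue 1: the German is in house 1.
Clue 3: the person in the pink house is in house 2.
Clue 4: the person who enjoys dancing is in house 3.
From clue 4, the Greek must be in house 4.
From clue 9, the person who enjoys cooking must be in house 2.
Clue 9 places the Dane in house 2.
House 1's hobby must be photography (nothing else left).
So house 4 gets chess for hobby.
House 1's flower must be iris (nothing else left).
The only nationality still possible for house 3 is Australian.
The lily grower is in house 2 (clue 5).
Clue 7 places the person in the red house in house 3.
So house 3 gets sunflower for flower.
House 4 flower: only rose fits.
So house 4 gets teal for color.
That leaves green as the color for house 1.
So: house 1 = photography/iris/German/green, house 2 = cooking/lily/Dane/pink, house 3 = dancing/sunflower/Australian/red, house 4 = chess/rose/Greek/teal.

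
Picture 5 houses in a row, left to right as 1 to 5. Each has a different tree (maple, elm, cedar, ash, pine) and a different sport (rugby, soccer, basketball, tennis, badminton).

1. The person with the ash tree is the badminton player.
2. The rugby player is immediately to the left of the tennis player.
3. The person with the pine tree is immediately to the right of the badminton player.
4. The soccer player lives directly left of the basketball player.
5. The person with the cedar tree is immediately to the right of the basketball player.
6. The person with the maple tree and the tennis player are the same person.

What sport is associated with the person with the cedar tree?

House 5 sport: only tennis fits.
From clue 2, the rugby player must be in house 4.
By clue 6, the person with the maple tree is in house 5.
The person with the cedar tree is narrowed to house 3 or 4; consider each.
Placing it in house 3 leads to a contradiction, so it's in house 4.
Clue 5: the basketball player is in house 3.
Clue 4 places the soccer player in house 2.
The only sport still possible for house 1 is badminton.
The person with the ash tree is in house 1 (clue 1).
By clue 3, the person with the pine tree is in house 2.
That leaves elm as the tree for house 3.
So: house 1 = ash/badminton, house 2 = pine/soccer, house 3 = elm/basketball, house 4 = cedar/rugby, house 5 = maple/tennis.

rugby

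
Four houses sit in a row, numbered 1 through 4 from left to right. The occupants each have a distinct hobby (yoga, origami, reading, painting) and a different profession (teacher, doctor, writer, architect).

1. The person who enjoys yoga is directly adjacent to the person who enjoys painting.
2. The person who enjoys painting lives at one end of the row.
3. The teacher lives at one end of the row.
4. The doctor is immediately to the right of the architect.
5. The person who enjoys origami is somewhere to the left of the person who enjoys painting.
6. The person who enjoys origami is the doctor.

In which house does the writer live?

From clue 5, the person who enjoys painting must be in house 4.
Clue 1: the person who enjoys yoga is in house 3.
House 1's hobby must be reading (nothing else left).
House 2's hobby must be origami (nothing else left).
By clue 6, the doctor is in house 2.
House 1 profession: only architect fits.
That leaves writer as the profession for house 3.
The only profession still possible for house 4 is teacher.
So: house 1 = reading/architect, house 2 = origami/doctor, house 3 = yoga/writer, house 4 = painting/teacher.

3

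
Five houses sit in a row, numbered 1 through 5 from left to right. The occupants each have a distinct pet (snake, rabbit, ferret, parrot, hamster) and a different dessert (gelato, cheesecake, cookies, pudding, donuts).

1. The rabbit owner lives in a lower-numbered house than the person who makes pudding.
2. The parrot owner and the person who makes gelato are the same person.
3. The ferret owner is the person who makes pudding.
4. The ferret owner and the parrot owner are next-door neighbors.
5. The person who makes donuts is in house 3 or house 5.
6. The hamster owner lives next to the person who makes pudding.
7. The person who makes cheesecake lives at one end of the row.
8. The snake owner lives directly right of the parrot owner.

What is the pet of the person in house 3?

The person who makes cheesecake is narrowed to house 1 or 5; consider each.
Placing it in house 5 leads to a contradiction, so it's in house 1.
The person who makes donuts is narrowed to house 3 or 5; consider each.
Placing it in house 3 leads to a contradiction, so it's in house 5.
The ferret owner is narrowed to house 2 or 3 or 4; consider each.
Placing it in house 2 and house 4 leads to a contradiction, so it's in house 3.
From clue 3, the person who makes pudding must be in house 3.
That leaves rabbit as the pet for house 1.
The only pet still possible for house 5 is snake.
Clue 8 places the parrot owner in house 4.
The only pet still possible for house 2 is hamster.
By clue 2, the person who makes gelato is in house 4.
House 2's dessert must be cookies (nothing else left).
So: house 1 = rabbit/cheesecake, house 2 = hamster/cookies, house 3 = ferret/pudding, house 4 = parrot/gelato, house 5 = snake/donuts.

ferret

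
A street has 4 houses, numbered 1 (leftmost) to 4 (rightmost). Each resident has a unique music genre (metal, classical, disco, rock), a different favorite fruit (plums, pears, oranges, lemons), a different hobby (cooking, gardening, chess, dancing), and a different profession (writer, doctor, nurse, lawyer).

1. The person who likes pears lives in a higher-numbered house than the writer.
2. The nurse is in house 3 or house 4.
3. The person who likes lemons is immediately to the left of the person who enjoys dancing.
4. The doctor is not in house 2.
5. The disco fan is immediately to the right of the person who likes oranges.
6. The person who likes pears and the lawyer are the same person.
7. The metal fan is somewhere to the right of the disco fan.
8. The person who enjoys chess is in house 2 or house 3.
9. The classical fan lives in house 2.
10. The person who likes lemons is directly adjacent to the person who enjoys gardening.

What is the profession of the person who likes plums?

doctor

Clue 9 places the classical fan in house 2.
So house 1 gets rock for music genre.
The only music genre still possible for house 3 is disco.
House 4's music genre must be metal (nothing else left).
The person who likes oranges is in house 2 (clue 5).
The only hobby still possible for house 1 is cooking.
So house 3 gets chess for hobby.
House 2 profession: only writer fits.
House 1 profession: only doctor fits.
The person who likes lemons is narrowed to house 1 or 3; consider each.
Placing it in house 1 leads to a contradiction, so it's in house 3.
Clue 3 places the person who enjoys dancing in house 4.
That leaves plums as the favorite fruit for house 1.
That leaves pears as the favorite fruit for house 4.
That leaves gardening as the hobby for house 2.
From clue 6, the lawyer must be in house 4.
That leaves nurse as the profession for house 3.
So: house 1 = rock/plums/cooking/doctor, house 2 = classical/oranges/gardening/writer, house 3 = disco/lemons/chess/nurse, house 4 = metal/pears/dancing/lawyer.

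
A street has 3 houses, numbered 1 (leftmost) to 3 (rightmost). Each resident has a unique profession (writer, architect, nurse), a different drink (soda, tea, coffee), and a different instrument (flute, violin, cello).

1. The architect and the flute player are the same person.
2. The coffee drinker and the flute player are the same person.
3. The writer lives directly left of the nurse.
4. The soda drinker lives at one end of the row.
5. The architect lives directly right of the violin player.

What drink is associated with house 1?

soda

The only profession still possible for house 1 is writer.
From clue 3, the nurse must be in house 2.
So house 3 gets architect for profession.
Clue 1 places the flute player in house 3.
From clue 2, the coffee drinker must be in house 3.
From clue 5, the violin player must be in house 2.
That leaves tea as the drink for house 2.
House 1's instrument must be cello (nothing else left).
That leaves soda as the drink for house 1.
So: house 1 = writer/soda/cello, house 2 = nurse/tea/violin, house 3 = architect/coffee/flute.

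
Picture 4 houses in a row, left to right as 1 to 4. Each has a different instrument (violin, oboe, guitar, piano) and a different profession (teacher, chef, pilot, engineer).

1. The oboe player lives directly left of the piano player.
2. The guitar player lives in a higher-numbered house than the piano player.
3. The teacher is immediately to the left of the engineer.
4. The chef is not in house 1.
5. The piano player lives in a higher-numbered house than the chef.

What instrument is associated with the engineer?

guitar

From clue 5, the piano player must be in house 3.
By clue 5, the chef is in house 2.
From clue 1, the oboe player must be in house 2.
The teacher is in house 3 (clue 3).
The engineer is in house 4 (clue 3).
The only instrument still possible for house 1 is violin.
House 4's instrument must be guitar (nothing else left).
The only profession still possible for house 1 is pilot.
So: house 1 = violin/pilot, house 2 = oboe/chef, house 3 = piano/teacher, house 4 = guitar/engineer.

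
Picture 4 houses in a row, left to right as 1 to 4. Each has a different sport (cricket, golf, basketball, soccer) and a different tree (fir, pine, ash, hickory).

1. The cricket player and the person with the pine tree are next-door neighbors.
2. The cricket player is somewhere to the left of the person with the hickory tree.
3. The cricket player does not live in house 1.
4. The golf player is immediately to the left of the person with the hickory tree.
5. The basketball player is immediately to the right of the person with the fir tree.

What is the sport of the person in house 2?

cricket

The only sport still possible for house 1 is soccer.
The only sport still possible for house 4 is basketball.
Clue 5: the person with the fir tree is in house 3.
House 4's tree must be hickory (nothing else left).
Clue 4: the golf player is in house 3.
House 2 sport: only cricket fits.
Clue 1: the person with the pine tree is in house 1.
House 2 tree: only ash fits.
So: house 1 = soccer/pine, house 2 = cricket/ash, house 3 = golf/fir, house 4 = basketball/hickory.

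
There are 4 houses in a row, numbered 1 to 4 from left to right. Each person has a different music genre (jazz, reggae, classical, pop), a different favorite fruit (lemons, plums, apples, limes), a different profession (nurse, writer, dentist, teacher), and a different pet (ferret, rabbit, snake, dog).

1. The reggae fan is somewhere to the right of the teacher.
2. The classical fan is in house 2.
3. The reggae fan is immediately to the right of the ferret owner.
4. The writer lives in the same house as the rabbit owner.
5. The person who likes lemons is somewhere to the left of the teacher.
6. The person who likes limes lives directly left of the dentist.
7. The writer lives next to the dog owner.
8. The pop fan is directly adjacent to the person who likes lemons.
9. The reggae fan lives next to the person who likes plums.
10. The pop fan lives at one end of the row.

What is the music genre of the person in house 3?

jazz

From clue 2, the classical fan must be in house 2.
Clue 10: the pop fan is in house 1.
Clue 8 places the person who likes lemons in house 2.
By clue 5, the teacher is in house 3.
From clue 1, the reggae fan must be in house 4.
Clue 3: the ferret owner is in house 3.
Clue 9 places the person who likes plums in house 3.
The only music genre still possible for house 3 is jazz.
So house 1 gets limes for favorite fruit.
House 4's favorite fruit must be apples (nothing else left).
Clue 6 places the dentist in house 2.
So house 4 gets nurse for profession.
From clue 4, the rabbit owner must be in house 1.
Clue 7: the dog owner is in house 2.
House 1 profession: only writer fits.
House 4's pet must be snake (nothing else left).
So: house 1 = pop/limes/writer/rabbit, house 2 = classical/lemons/dentist/dog, house 3 = jazz/plums/teacher/ferret, house 4 = reggae/apples/nurse/snake.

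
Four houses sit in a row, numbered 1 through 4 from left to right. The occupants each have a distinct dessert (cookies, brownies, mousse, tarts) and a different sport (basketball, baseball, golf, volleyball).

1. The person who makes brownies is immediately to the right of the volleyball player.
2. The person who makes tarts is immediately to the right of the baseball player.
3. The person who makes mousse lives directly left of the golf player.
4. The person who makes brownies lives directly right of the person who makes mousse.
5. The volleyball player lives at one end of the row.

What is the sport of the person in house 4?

basketball

From clue 5, the volleyball player must be in house 1.
Clue 1: the person who makes brownies is in house 2.
From clue 4, the person who makes mousse must be in house 1.
By clue 3, the golf player is in house 2.
The only sport still possible for house 4 is basketball.
Clue 2: the person who makes tarts is in house 4.
House 3's dessert must be cookies (nothing else left).
The only sport still possible for house 3 is baseball.
So: house 1 = mousse/volleyball, house 2 = brownies/golf, house 3 = cookies/baseball, house 4 = tarts/basketball.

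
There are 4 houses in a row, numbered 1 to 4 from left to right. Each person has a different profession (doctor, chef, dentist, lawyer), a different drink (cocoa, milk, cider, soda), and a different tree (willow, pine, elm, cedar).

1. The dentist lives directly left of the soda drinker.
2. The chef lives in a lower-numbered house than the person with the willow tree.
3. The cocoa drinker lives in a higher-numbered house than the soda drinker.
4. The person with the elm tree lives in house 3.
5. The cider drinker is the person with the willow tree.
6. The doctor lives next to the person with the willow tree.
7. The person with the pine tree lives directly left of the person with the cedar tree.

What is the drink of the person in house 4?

cider

By clue 4, the person with the elm tree is in house 3.
House 1 drink: only milk fits.
So house 1 gets pine for tree.
The person with the cedar tree is in house 2 (clue 7).
So house 4 gets lawyer for profession.
House 4 tree: only willow fits.
From clue 5, the cider drinker must be in house 4.
From clue 6, the doctor must be in house 3.
That leaves soda as the drink for house 2.
So house 3 gets cocoa for drink.
Clue 1 places the dentist in house 1.
That leaves chef as the profession for house 2.
So: house 1 = dentist/milk/pine, house 2 = chef/soda/cedar, house 3 = doctor/cocoa/elm, house 4 = lawyer/cider/willow.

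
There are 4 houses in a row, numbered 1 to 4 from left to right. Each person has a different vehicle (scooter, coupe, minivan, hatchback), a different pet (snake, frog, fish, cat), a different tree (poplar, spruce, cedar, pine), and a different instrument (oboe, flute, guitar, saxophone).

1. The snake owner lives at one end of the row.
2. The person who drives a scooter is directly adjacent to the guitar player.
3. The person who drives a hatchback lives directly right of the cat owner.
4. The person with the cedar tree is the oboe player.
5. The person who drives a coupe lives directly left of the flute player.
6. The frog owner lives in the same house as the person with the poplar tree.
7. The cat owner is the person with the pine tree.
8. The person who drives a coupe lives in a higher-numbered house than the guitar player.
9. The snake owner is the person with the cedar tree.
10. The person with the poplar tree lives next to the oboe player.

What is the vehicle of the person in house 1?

The person who drives a coupe is narrowed to house 2 or 3; consider each.
Placing it in house 2 leads to a contradiction, so it's in house 3.
By clue 5, the flute player is in house 4.
House 3 instrument: only saxophone fits.
Clue 4 places the person with the cedar tree in house 1.
From clue 9, the snake owner must be in house 1.
By clue 10, the person with the poplar tree is in house 2.
So house 3 gets cat for pet.
House 4's pet must be fish (nothing else left).
House 3's tree must be pine (nothing else left).
House 4 tree: only spruce fits.
So house 1 gets oboe for instrument.
So house 2 gets guitar for instrument.
The person who drives a scooter is in house 1 (clue 2).
The person who drives a hatchback is in house 4 (clue 3).
House 2 vehicle: only minivan fits.
The only pet still possible for house 2 is frog.
So: house 1 = scooter/snake/cedar/oboe, house 2 = minivan/frog/poplar/guitar, house 3 = coupe/cat/pine/saxophone, house 4 = hatchback/fish/spruce/flute.

scooter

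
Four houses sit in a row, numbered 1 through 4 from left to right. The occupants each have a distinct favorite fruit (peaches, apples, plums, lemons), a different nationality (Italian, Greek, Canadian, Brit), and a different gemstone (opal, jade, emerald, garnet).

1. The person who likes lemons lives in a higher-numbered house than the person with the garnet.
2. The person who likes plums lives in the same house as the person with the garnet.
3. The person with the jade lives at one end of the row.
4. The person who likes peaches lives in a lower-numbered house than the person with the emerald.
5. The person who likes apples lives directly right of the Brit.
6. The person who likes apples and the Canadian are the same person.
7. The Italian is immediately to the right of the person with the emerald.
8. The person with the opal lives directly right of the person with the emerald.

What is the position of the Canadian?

3

The person who likes peaches is narrowed to house 1 or 2; consider each.
Placing it in house 2 leads to a contradiction, so it's in house 1.
House 1 gemstone: only jade fits.
House 4's gemstone must be opal (nothing else left).
Clue 8: the person with the emerald is in house 3.
The only gemstone still possible for house 2 is garnet.
From clue 2, the person who likes plums must be in house 2.
From clue 7, the Italian must be in house 4.
From clue 6, the person who likes apples must be in house 3.
From clue 6, the Canadian must be in house 3.
So house 4 gets lemons for favorite fruit.
House 1 nationality: only Greek fits.
So house 2 gets Brit for nationality.
So: house 1 = peaches/Greek/jade, house 2 = plums/Brit/garnet, house 3 = apples/Canadian/emerald, house 4 = lemons/Italian/opal.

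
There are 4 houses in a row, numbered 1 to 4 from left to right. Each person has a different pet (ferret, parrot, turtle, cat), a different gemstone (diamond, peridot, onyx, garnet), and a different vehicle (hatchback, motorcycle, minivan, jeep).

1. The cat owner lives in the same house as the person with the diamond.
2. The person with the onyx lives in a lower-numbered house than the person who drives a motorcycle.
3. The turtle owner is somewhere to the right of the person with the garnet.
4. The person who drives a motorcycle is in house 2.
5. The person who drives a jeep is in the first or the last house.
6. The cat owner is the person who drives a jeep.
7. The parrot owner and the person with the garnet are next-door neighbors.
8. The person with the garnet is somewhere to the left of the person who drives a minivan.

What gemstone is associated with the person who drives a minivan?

From clue 4, the person who drives a motorcycle must be in house 2.
From clue 2, the person with the onyx must be in house 1.
By clue 1, the cat owner is in house 4.
Clue 6: the person who drives a jeep is in house 4.
The only gemstone still possible for house 4 is diamond.
House 1's vehicle must be hatchback (nothing else left).
House 3's vehicle must be minivan (nothing else left).
Clue 3: the person with the garnet is in house 2.
House 2's pet must be ferret (nothing else left).
The only pet still possible for house 3 is turtle.
The only gemstone still possible for house 3 is peridot.
House 1's pet must be parrot (nothing else left).
So: house 1 = parrot/onyx/hatchback, house 2 = ferret/garnet/motorcycle, house 3 = turtle/peridot/minivan, house 4 = cat/diamond/jeep.

peridot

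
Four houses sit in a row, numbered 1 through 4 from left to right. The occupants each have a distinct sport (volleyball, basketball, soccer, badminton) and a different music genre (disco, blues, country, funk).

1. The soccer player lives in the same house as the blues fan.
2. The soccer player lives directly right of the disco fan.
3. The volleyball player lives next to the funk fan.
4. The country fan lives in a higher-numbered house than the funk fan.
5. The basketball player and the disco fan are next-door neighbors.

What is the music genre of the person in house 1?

The soccer player is narrowed to house 2 or 3 or 4; consider each.
Placing it in house 2 and house 4 leads to a contradiction, so it's in house 3.
From clue 1, the blues fan must be in house 3.
Clue 2 places the disco fan in house 2.
House 1's music genre must be funk (nothing else left).
House 4 music genre: only country fits.
Clue 3 places the volleyball player in house 2.
House 1 sport: only basketball fits.
House 4's sport must be badminton (nothing else left).
So: house 1 = basketball/funk, house 2 = volleyball/disco, house 3 = soccer/blues, house 4 = badminton/country.

funk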